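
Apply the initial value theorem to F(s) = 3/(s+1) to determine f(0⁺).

f(0⁺) = lim_{s→∞} s·3/(s+1) = lim_{s→∞} 3s/(s+1) = 3

Final answer: 3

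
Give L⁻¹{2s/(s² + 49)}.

This is the form c·s/(s² + a²) with a = 7, c = 2. L⁻¹ = 2·cos(7t)

Final answer: 2·cos(7t)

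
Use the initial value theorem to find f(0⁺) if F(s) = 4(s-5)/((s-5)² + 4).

f(0⁺) = lim_{s→∞} sF(s) = lim_{s→∞} 4s(s-5)/((s-5)² + 4) = 4

Final answer: 4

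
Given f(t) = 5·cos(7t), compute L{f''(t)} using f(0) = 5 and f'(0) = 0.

F(s) = 5s/(s² + 49). L{f''(t)} = s²F(s) - sf(0) - f'(0) = 5s³/(s² + 49) - 5s = (5s³ - 5s(s² + 49))/(s² + 49) = -245s/(s² + 49)

Final answer: -245s/(s² + 49)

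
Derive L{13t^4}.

L{t^n} = n!/s^(n+1). So L{13t^4} = 13·4!/s^5 = 312/s^5

Final answer: 312/s^5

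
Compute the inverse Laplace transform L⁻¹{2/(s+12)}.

L⁻¹{1/(s-a)} = e^(at), so L⁻¹{1/(s+12)} = e^(-12t), and L⁻¹{2/(s+12)} = 2·e^(-12t)

Final answer: 2·e^(-12t)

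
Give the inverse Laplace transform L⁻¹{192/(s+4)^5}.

L⁻¹{n!/(s-a)^(n+1)} = t^n·e^(at) with n=4, a=-4. So L⁻¹{24/(s+4)^5} = t^4·e^(-4t), and L⁻¹{192/(s+4)^5} = (192/24)·t^4·e^(-4t) = 8·t^4·e^(-4t)

Final answer: 8·t^4·e^(-4t)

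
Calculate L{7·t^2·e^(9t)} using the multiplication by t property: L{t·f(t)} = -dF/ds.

Using L{t^n·e^(at)} = n!/(s-a)^(n+1), L{t^2·e^(9t)} = 2/(s-9)^3, so L{7·t^2·e^(9t)} = 7·2/(s-9)^3 = 14/(s-9)^3

Final answer: 14/(s-9)^3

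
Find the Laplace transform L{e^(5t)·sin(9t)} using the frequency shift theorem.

Frequency shift: L{e^(at)f(t)} = F(s-a). L{e^(5t)·sin(9t)} = 9/((s-5)² + 81)

Final answer: 9/((s-5)² + 81)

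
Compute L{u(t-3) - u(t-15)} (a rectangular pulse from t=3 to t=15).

L{u(t-a)} = e^(-as)/s. L{u(t-3) - u(t-15)} = (e^(-3s) - e^(-15s))/s

Final answer: (e^(-3s) - e^(-15s))/s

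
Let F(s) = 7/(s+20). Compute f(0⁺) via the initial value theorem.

f(0⁺) = lim_{s→∞} s·7/(s+20) = lim_{s→∞} 7s/(s+20) = 7

Final answer: 7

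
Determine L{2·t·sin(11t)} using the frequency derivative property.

L{sin(11t)} = 11/(s² + 121). By L{t·f(t)} = -F'(s): -d/ds[11/(s² + 121)] = -(11)·(-2s)/(s² + 121)² = 22s/(s² + 121)². Then L{2·t·sin(11t)} = 2·22s/(s² + 121)² = 44s/(s² + 121)²

Final answer: 44s/(s² + 121)²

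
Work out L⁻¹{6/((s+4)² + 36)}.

Form: b/((s-a)² + b²) → e^(at)sin(bt). With a=-4, b=6

Final answer: e^(-4t)·sin(6t)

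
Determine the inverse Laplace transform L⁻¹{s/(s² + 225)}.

L⁻¹{s/(s² + 225)} = cos(15t)

Final answer: cos(15t)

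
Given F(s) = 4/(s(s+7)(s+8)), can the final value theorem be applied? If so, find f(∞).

Poles of sF(s) = 4/((s+7)(s+8)) are at s = -7 and s = -8, both in the left half-plane. Theorem applies. f(∞) = lim_{s→0} sF(s) = 4/(7·8) = 1/14

Final answer: 1/14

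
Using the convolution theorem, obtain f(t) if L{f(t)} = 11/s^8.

11/s^8 = (11/s)·(1/s^7) = L{11}·L{t^6/720}. By convolution, f(t) = 11*t^6/720 = ∫₀ᵗ 11·τ^6/720 dτ = 11·t^7/5040

Final answer: 11·t^7/5040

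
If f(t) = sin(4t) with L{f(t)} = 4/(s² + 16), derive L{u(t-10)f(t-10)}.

Time shift theorem: L{u(t-a)f(t-a)} = e^(-as)F(s). Here a=10, F(s) = 4/(s² + 16), so L{u(t-10)f(t-10)} = e^(-10s)·4/(s² + 16)

Final answer: e^(-10s)·4/(s² + 16)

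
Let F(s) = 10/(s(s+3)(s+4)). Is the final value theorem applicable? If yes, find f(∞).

Poles of sF(s) = 10/((s+3)(s+4)) are at s = -3 and s = -4, both in the left half-plane. Theorem applies. f(∞) = lim_{s→0} sF(s) = 10/(3·4) = 5/6

Final answer: 5/6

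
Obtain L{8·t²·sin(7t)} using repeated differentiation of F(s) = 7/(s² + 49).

F(s) = 7/(s² + 49). F'(s) = -14s/(s² + 49)². F''(s) = -14(49 - 3s²)/(s² + 49)³ = (42s² - 686)/(s² + 49)³. So L{t²·sin(7t)} = (-1)² F''(s) = (42s² - 686)/(s² + 49)³. Then L{8·t²·sin(7t)} = 8·(42s² - 686)/(s² + 49)³ = (336s² - 5488)/(s² + 49)³

Final answer: (336s² - 5488)/(s² + 49)³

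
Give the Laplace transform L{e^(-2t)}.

L{e^(at)} = 1/(s-a), so L{e^(-2t)} = 1/(s+2)

Final answer: 1/(s+2)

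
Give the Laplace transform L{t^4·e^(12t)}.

L{t^n·e^(at)} = n!/(s-a)^(n+1), so L{t^4·e^(12t)} = 24/(s-12)^5

Final answer: 24/(s-12)^5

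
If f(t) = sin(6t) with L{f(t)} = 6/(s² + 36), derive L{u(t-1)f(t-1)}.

Time shift theorem: L{u(t-a)f(t-a)} = e^(-as)F(s). Here a=1, F(s) = 6/(s² + 36), so L{u(t-1)f(t-1)} = e^(-s)·6/(s² + 36)

Final answer: e^(-s)·6/(s² + 36)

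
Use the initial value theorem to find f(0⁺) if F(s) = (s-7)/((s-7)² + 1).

f(0⁺) = lim_{s→∞} sF(s) = lim_{s→∞} s(s-7)/((s-7)² + 1) = 1

Final answer: 1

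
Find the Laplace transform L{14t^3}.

L{14t^3} = 14 · L{t^3} = 14 · 6/s^4 = 84/s^4

Final answer: 84/s^4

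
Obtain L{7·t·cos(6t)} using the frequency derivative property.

L{cos(6t)} = s/(s² + 36). Derivative: d/ds[s/(s² + 36)] = [(s² + 36) - s·2s]/(s² + 36)² = (36 - s²)/(s² + 36)². So L{t·cos(6t)} = -F'(s) = (s² - 36)/(s² + 36)². Then L{7·t·cos(6t)} = 7·(s² - 36)/(s² + 36)²

Final answer: 7·(s² - 36)/(s² + 36)²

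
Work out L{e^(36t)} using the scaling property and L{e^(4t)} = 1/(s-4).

Using L{f(at)} = (1/a)F(s/a) with a=9 and f(t) = e^(4t): L{e^(36t)} = (1/9) · 1/((s/9)-4) = (1/9) · 9/(s-36) = 1/(s-36)

Final answer: 1/(s-36)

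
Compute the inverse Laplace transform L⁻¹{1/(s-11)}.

L⁻¹{1/(s-a)} = e^(at), so L⁻¹{1/(s-11)} = e^(11t)

Final answer: e^(11t)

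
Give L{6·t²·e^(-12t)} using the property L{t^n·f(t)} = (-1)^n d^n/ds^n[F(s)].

L{e^(-12t)} = 1/(s+12). d/ds[1/(s+12)] = -1/(s+12)². d²/ds²[1/(s+12)] = 2/(s+12)³. So L{t²·e^(-12t)} = (-1)² · 2/(s+12)³ = 2/(s+12)³. Then L{6·t²·e^(-12t)} = 6·2/(s+12)³ = 12/(s+12)³

Final answer: 12/(s+12)³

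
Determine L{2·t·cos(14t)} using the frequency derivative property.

L{cos(14t)} = s/(s² + 196). Derivative: d/ds[s/(s² + 196)] = [(s² + 196) - s·2s]/(s² + 196)² = (196 - s²)/(s² + 196)². So L{t·cos(14t)} = -F'(s) = (s² - 196)/(s² + 196)². Then L{2·t·cos(14t)} = 2·(s² - 196)/(s² + 196)²

Final answer: 2·(s² - 196)/(s² + 196)²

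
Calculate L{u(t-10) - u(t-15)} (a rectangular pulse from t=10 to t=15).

L{u(t-a)} = e^(-as)/s. L{u(t-10) - u(t-15)} = (e^(-10s) - e^(-15s))/s

Final answer: (e^(-10s) - e^(-15s))/s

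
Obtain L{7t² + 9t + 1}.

L{7t² + 9t + 1} = 7·2/s³ + 9/s² + 1/s = 14/s³ + 9/s² + 1/s

Final answer: 14/s³ + 9/s² + 1/s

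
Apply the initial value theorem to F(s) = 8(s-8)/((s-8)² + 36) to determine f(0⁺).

f(0⁺) = lim_{s→∞} sF(s) = lim_{s→∞} 8s(s-8)/((s-8)² + 36) = 8

Final answer: 8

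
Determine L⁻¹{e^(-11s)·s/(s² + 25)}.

L⁻¹{s/(s² + 25)} = cos(5t). By the time shift theorem, L⁻¹{e^(-as)F(s)} = u(t-a)f(t-a) with a=11, so L⁻¹{e^(-11s)·s/(s² + 25)} = u(t-11)·cos(5(t-11))

Final answer: u(t-11)·cos(5(t-11))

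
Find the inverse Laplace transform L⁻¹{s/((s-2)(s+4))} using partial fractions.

Using partial fractions, f(t) = (2e^(2t) + 4e^(-4t))/6

Final answer: (2e^(2t) + 4e^(-4t))/6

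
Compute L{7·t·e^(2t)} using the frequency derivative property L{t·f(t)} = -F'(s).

L{e^(2t)} = 1/(s-2). By frequency derivative: L{t·e^(2t)} = -d/ds[1/(s-2)] = -(-1)/(s-2)² = 1/(s-2)². Then L{7·t·e^(2t)} = 7·1/(s-2)² = 7/(s-2)²

Final answer: 7/(s-2)²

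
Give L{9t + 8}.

L{9t + 8} = 9·L{t} + 8·L{1} = 9/s² + 8/s

Final answer: 9/s² + 8/s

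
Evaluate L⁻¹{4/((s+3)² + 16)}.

Form: b/((s-a)² + b²) → e^(at)sin(bt). With a=-3, b=4

Final answer: e^(-3t)·sin(4t)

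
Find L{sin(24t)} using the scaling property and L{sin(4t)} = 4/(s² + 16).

Using L{f(at)} = (1/a)F(s/a) with a=6: L{sin(24t)} = (1/6) · 4/((s/6)² + 16) = (1/6) · 4·36/(s² + 576) = 24/(s² + 576)

Final answer: 24/(s² + 576)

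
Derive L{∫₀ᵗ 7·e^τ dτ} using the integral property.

L{∫₀ᵗ f(τ)dτ} = F(s)/s with F(s) = 7/(s-1), so L{∫₀ᵗ 7·e^τ dτ} = 7/(s(s-1))

Final answer: 7/(s(s-1))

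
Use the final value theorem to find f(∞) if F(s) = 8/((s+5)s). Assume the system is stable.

f(∞) = lim_{s→0} sF(s) = lim_{s→0} 8/(s+5) = 8/5

Final answer: 8/5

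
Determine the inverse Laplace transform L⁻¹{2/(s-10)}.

L⁻¹{1/(s-a)} = e^(at), so L⁻¹{1/(s-10)} = e^(10t), and L⁻¹{2/(s-10)} = 2·e^(10t)

Final answer: 2·e^(10t)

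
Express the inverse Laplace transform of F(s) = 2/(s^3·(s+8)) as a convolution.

2/(s^3·(s+8)) = (2/s^3)·(1/(s+8)) = L{t^2}·L{e^(-8t)}. So f(t) = t^2*e^(-8t) = ∫₀ᵗ τ^2·e^(-8(t-τ)) dτ

Final answer: ∫₀ᵗ τ^2·e^(-8(t-τ)) dτ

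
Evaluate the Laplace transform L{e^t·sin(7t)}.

L{e^(at)·sin(ωt)} = ω/((s-a)² + ω²), so L{e^t·sin(7t)} = 7/((s-1)² + 49)

Final answer: 7/((s-1)² + 49)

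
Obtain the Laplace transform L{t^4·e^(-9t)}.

L{t^n·e^(at)} = n!/(s-a)^(n+1), so L{t^4·e^(-9t)} = 24/(s+9)^5

Final answer: 24/(s+9)^5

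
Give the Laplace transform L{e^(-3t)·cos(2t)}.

L{e^(at)·cos(ωt)} = (s-a)/((s-a)² + ω²), so L{e^(-3t)·cos(2t)} = (s+3)/((s+3)² + 4)

Final answer: (s+3)/((s+3)² + 4)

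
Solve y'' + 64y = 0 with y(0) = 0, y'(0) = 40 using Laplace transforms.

L{y''} + 64L{y} = 0. s²Y - 0 - 40 + 64Y = 0. Y(s² + 64) = 40. Y = (40)/(s² + 64). Inverting: y(t) = 5sin(8t)

Final answer: y(t) = 5sin(8t)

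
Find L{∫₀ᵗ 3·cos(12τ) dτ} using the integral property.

L{∫₀ᵗ f(τ)dτ} = F(s)/s with F(s) = 3s/(s² + 144), so the result is (3s/(s² + 144))/s = 3/(s² + 144)

Final answer: 3/(s² + 144)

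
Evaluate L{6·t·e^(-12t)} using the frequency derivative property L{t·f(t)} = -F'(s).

L{e^(-12t)} = 1/(s+12). By frequency derivative: L{t·e^(-12t)} = -d/ds[1/(s+12)] = -(-1)/(s+12)² = 1/(s+12)². Then L{6·t·e^(-12t)} = 6·1/(s+12)² = 6/(s+12)²

Final answer: 6/(s+12)²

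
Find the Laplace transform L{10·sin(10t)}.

L{sin(ωt)} = ω/(s² + ω²), so L{sin(10t)} = 10/(s² + 100). Then L{10·sin(10t)} = 10·10/(s² + 100) = 100/(s² + 100)

Final answer: 100/(s² + 100)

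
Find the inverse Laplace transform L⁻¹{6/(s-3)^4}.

L⁻¹{n!/(s-a)^(n+1)} = t^n·e^(at), so L⁻¹{6/(s-3)^4} = t^3·e^(3t)

Final answer: t^3·e^(3t)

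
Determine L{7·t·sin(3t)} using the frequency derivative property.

L{sin(3t)} = 3/(s² + 9). By L{t·f(t)} = -F'(s): -d/ds[3/(s² + 9)] = -(3)·(-2s)/(s² + 9)² = 6s/(s² + 9)². Then L{7·t·sin(3t)} = 7·6s/(s² + 9)² = 42s/(s² + 9)²

Final answer: 42s/(s² + 9)²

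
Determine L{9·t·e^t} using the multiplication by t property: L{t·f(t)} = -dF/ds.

Using L{t^n·e^(at)} = n!/(s-a)^(n+1), L{t·e^t} = 1/(s-1)^2, so L{9·t·e^t} = 9·1/(s-1)^2 = 9/(s-1)^2

Final answer: 9/(s-1)^2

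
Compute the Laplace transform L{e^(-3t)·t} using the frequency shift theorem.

L{e^(at)·t^n} = n!/(s-a)^(n+1), so L{e^(-3t)·t} = 1/(s+3)^2

Final answer: 1/(s+3)^2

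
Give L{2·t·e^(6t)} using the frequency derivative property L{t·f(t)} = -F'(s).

L{e^(6t)} = 1/(s-6). By frequency derivative: L{t·e^(6t)} = -d/ds[1/(s-6)] = -(-1)/(s-6)² = 1/(s-6)². Then L{2·t·e^(6t)} = 2·1/(s-6)² = 2/(s-6)²

Final answer: 2/(s-6)²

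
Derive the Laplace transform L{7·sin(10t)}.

L{sin(ωt)} = ω/(s² + ω²), so L{sin(10t)} = 10/(s² + 100). Then L{7·sin(10t)} = 7·10/(s² + 100) = 70/(s² + 100)

Final answer: 70/(s² + 100)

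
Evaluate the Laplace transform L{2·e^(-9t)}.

L{e^(at)} = 1/(s-a), so L{e^(-9t)} = 1/(s+9). Then L{2·e^(-9t)} = 2/(s+9)

Final answer: 2/(s+9)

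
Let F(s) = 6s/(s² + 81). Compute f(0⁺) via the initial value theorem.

f(0⁺) = lim_{s→∞} s·6s/(s² + 81) = lim_{s→∞} 6s²/(s² + 81) = 6

Final answer: 6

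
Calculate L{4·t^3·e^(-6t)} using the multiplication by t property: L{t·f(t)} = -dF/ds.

Using L{t^n·e^(at)} = n!/(s-a)^(n+1), L{t^3·e^(-6t)} = 6/(s+6)^4, so L{4·t^3·e^(-6t)} = 4·6/(s+6)^4 = 24/(s+6)^4

Final answer: 24/(s+6)^4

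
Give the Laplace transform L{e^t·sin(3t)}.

L{e^(at)·sin(ωt)} = ω/((s-a)² + ω²), so L{e^t·sin(3t)} = 3/((s-1)² + 9)

Final answer: 3/((s-1)² + 9)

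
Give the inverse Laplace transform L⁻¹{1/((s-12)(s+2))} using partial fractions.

Decompose: A/(s-12) + B/(s+2). A = 1/14, B = -1/14. f(t) = (e^(12t) - e^(-2t))/14

Final answer: (e^(12t) - e^(-2t))/14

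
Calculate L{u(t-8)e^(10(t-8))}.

u(t-a)f(t-a) with f(t)=e^(10t). L{e^(10t)} = 1/(s-10). By time shift: e^(-8s)/(s-10)

Final answer: e^(-8s)/(s-10)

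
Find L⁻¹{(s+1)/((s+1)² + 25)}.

Using frequency shift: L⁻¹{(s-a)/((s-a)² + b²)} = e^(at)cos(bt). Here a=-1, b=5

Final answer: e^(-t)·cos(5t)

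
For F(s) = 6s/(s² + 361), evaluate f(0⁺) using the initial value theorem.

f(0⁺) = lim_{s→∞} s·6s/(s² + 361) = lim_{s→∞} 6s²/(s² + 361) = 6

Final answer: 6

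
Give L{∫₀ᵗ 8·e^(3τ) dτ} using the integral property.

L{∫₀ᵗ f(τ)dτ} = F(s)/s with F(s) = 8/(s-3), so L{∫₀ᵗ 8·e^(3τ) dτ} = 8/(s(s-3))

Final answer: 8/(s(s-3))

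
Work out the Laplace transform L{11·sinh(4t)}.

L{sinh(ωt)} = ω/(s² - ω²), so L{sinh(4t)} = 4/(s² - 16). Then L{11·sinh(4t)} = 11·4/(s² - 16) = 44/(s² - 16)

Final answer: 44/(s² - 16)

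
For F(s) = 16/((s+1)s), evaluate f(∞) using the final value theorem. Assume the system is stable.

f(∞) = lim_{s→0} sF(s) = lim_{s→0} 16/(s+1) = 16

Final answer: 16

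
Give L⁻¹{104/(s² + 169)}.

This is the form c·a/(s² + a²) with a = 13, c = 8. L⁻¹ = 8·sin(13t)

Final answer: 8·sin(13t)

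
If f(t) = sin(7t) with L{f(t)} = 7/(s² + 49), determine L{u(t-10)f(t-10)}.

Time shift theorem: L{u(t-a)f(t-a)} = e^(-as)F(s). Here a=10, F(s) = 7/(s² + 49), so L{u(t-10)f(t-10)} = e^(-10s)·7/(s² + 49)

Final answer: e^(-10s)·7/(s² + 49)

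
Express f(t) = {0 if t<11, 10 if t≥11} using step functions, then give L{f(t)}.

f(t) = 10·u(t-11). L{u(t-11)} = e^(-11s)/s, so L{f(t)} = 10·e^(-11s)/s

Final answer: 10·e^(-11s)/s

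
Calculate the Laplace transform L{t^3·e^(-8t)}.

L{t^n·e^(at)} = n!/(s-a)^(n+1), so L{t^3·e^(-8t)} = 6/(s+8)^4

Final answer: 6/(s+8)^4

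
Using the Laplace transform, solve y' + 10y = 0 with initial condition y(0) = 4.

L{y'} + 10L{y} = 0. sY - 4 + 10Y = 0. Y(s+10) = 4. Y = 4/(s+10)

Final answer: y(t) = 4e^(-10t)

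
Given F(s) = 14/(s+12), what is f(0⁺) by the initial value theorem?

f(0⁺) = lim_{s→∞} s·14/(s+12) = lim_{s→∞} 14s/(s+12) = 14

Final answer: 14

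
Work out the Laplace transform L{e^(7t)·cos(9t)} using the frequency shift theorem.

Frequency shift: L{e^(at)f(t)} = F(s-a). L{e^(7t)·cos(9t)} = (s-7)/((s-7)² + 81)

Final answer: (s-7)/((s-7)² + 81)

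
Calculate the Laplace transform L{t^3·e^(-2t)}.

L{t^n·e^(at)} = n!/(s-a)^(n+1), so L{t^3·e^(-2t)} = 6/(s+2)^4

Final answer: 6/(s+2)^4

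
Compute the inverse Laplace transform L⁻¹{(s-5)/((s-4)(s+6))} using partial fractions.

Using partial fractions, f(t) = (-e^(4t) + 11e^(-6t))/10

Final answer: (-e^(4t) + 11e^(-6t))/10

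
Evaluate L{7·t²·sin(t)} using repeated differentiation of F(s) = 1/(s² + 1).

F(s) = 1/(s² + 1). F'(s) = -2s/(s² + 1)². F''(s) = -2(1 - 3s²)/(s² + 1)³ = (6s² - 2)/(s² + 1)³. So L{t²·sin(t)} = (-1)² F''(s) = (6s² - 2)/(s² + 1)³. Then L{7·t²·sin(t)} = 7·(6s² - 2)/(s² + 1)³ = (42s² - 14)/(s² + 1)³

Final answer: (42s² - 14)/(s² + 1)³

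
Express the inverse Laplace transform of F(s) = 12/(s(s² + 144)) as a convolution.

12/(s(s² + 144)) = (1/s)·(12/(s² + 144)) = L{1}·L{sin(12t)}. So f(t) = 1*(sin(12t)) = ∫₀ᵗ sin(12τ) dτ

Final answer: ∫₀ᵗ sin(12τ) dτ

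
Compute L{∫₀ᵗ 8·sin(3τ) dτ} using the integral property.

L{∫₀ᵗ f(τ)dτ} = F(s)/s with F(s) = 24/(s² + 9), so the result is (24/(s² + 9))/s = 24/(s(s² + 9))

Final answer: 24/(s(s² + 9))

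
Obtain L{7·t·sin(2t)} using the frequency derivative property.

L{sin(2t)} = 2/(s² + 4). By L{t·f(t)} = -F'(s): -d/ds[2/(s² + 4)] = -(2)·(-2s)/(s² + 4)² = 4s/(s² + 4)². Then L{7·t·sin(2t)} = 7·4s/(s² + 4)² = 28s/(s² + 4)²

Final answer: 28s/(s² + 4)²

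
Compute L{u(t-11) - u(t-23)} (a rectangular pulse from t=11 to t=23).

L{u(t-a)} = e^(-as)/s. L{u(t-11) - u(t-23)} = (e^(-11s) - e^(-23s))/s

Final answer: (e^(-11s) - e^(-23s))/s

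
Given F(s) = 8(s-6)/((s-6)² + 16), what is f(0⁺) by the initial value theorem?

f(0⁺) = lim_{s→∞} sF(s) = lim_{s→∞} 8s(s-6)/((s-6)² + 16) = 8

Final answer: 8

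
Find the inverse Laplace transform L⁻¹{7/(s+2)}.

L⁻¹{1/(s-a)} = e^(at), so L⁻¹{1/(s+2)} = e^(-2t), and L⁻¹{7/(s+2)} = 7·e^(-2t)

Final answer: 7·e^(-2t)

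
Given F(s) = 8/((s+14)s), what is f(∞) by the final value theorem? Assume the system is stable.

f(∞) = lim_{s→0} sF(s) = lim_{s→0} 8/(s+14) = 4/7

Final answer: 4/7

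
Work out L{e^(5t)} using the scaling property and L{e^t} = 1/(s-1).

Using L{f(at)} = (1/a)F(s/a) with a=5 and f(t) = e^t: L{e^(5t)} = (1/5) · 1/((s/5)-1) = (1/5) · 5/(s-5) = 1/(s-5)

Final answer: 1/(s-5)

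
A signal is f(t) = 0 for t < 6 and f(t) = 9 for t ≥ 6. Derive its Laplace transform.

f(t) = 9·u(t-6). L{u(t-6)} = e^(-6s)/s, so L{f(t)} = 9·e^(-6s)/s

Final answer: 9·e^(-6s)/s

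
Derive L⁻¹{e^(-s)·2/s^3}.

L⁻¹{2/s^3} = t^2. By the time shift theorem, L⁻¹{e^(-as)F(s)} = u(t-a)f(t-a) with a=1, so L⁻¹{e^(-s)·2/s^3} = u(t-1)·(t-1)^2

Final answer: u(t-1)·(t-1)^2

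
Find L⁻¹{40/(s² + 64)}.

This is the form c·a/(s² + a²) with a = 8, c = 5. L⁻¹ = 5·sin(8t)

Final answer: 5·sin(8t)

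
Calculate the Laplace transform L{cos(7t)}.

L{cos(ωt)} = s/(s² + ω²), so L{cos(7t)} = s/(s² + 49)

Final answer: s/(s² + 49)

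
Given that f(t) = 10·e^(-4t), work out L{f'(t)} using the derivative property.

f(0) = 10, F(s) = 10/(s+4). L{f'(t)} = s·F(s) - f(0) = 10s/(s+4) - 10 = (10s - 10(s+4))/(s+4) = -40/(s+4)

Final answer: -40/(s+4)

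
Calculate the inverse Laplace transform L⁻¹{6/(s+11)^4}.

L⁻¹{n!/(s-a)^(n+1)} = t^n·e^(at) with n=3, a=-11. So L⁻¹{6/(s+11)^4} = t^3·e^(-11t)

Final answer: t^3·e^(-11t)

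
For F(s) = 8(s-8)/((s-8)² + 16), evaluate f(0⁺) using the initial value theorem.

f(0⁺) = lim_{s→∞} sF(s) = lim_{s→∞} 8s(s-8)/((s-8)² + 16) = 8

Final answer: 8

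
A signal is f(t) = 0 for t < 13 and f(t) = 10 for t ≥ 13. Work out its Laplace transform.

f(t) = 10·u(t-13). L{u(t-13)} = e^(-13s)/s, so L{f(t)} = 10·e^(-13s)/s

Final answer: 10·e^(-13s)/s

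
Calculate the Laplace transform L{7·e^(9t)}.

L{e^(at)} = 1/(s-a), so L{e^(9t)} = 1/(s-9). Then L{7·e^(9t)} = 7/(s-9)

Final answer: 7/(s-9)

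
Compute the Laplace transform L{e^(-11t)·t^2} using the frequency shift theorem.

L{e^(at)·t^n} = n!/(s-a)^(n+1), so L{e^(-11t)·t^2} = 2/(s+11)^3

Final answer: 2/(s+11)^3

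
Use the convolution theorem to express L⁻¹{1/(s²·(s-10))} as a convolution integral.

1/(s²·(s-10)) = (1/s^2)·(1/(s-10)) = L{t}·L{e^(10t)}. So f(t) = t*e^(10t) = ∫₀ᵗ τ·e^(10(t-τ)) dτ

Final answer: ∫₀ᵗ τ·e^(10(t-τ)) dτ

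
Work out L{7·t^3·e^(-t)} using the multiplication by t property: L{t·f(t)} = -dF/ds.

Using L{t^n·e^(at)} = n!/(s-a)^(n+1), L{t^3·e^(-t)} = 6/(s+1)^4, so L{7·t^3·e^(-t)} = 7·6/(s+1)^4 = 42/(s+1)^4

Final answer: 42/(s+1)^4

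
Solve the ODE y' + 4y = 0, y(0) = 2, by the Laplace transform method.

L{y'} + 4L{y} = 0. sY - 2 + 4Y = 0. Y(s+4) = 2. Y = 2/(s+4)

Final answer: y(t) = 2e^(-4t)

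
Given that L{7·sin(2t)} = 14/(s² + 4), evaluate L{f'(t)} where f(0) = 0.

L{f'(t)} = s·F(s) - f(0) = s·14/(s² + 4) - 0 = 14s/(s² + 4)

Final answer: 14s/(s² + 4)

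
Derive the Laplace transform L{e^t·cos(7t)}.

L{e^(at)·cos(ωt)} = (s-a)/((s-a)² + ω²), so L{e^t·cos(7t)} = (s-1)/((s-1)² + 49)

Final answer: (s-1)/((s-1)² + 49)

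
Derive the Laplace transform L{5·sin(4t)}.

L{sin(ωt)} = ω/(s² + ω²), so L{sin(4t)} = 4/(s² + 16). Then L{5·sin(4t)} = 5·4/(s² + 16) = 20/(s² + 16)

Final answer: 20/(s² + 16)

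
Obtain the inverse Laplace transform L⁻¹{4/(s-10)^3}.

L⁻¹{n!/(s-a)^(n+1)} = t^n·e^(at) with n=2, a=10. So L⁻¹{2/(s-10)^3} = t^2·e^(10t), and L⁻¹{4/(s-10)^3} = (4/2)·t^2·e^(10t) = 2·t^2·e^(10t)

Final answer: 2·t^2·e^(10t)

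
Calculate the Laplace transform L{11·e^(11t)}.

L{e^(at)} = 1/(s-a), so L{e^(11t)} = 1/(s-11). Then L{11·e^(11t)} = 11/(s-11)

Final answer: 11/(s-11)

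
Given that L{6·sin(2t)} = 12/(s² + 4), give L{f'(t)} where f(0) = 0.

L{f'(t)} = s·F(s) - f(0) = s·12/(s² + 4) - 0 = 12s/(s² + 4)

Final answer: 12s/(s² + 4)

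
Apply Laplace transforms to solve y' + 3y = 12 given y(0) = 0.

sY + 3Y = 12/s. Y = 12/(s(s+3)). Partial fractions: Y = 4/s - 4/(s+3)

Final answer: y(t) = 4(1 - e^(-3t))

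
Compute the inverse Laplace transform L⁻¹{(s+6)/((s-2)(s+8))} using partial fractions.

Using partial fractions, f(t) = (8e^(2t) + 2e^(-8t))/10

Final answer: (8e^(2t) + 2e^(-8t))/10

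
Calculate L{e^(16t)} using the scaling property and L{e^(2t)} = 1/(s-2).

Using L{f(at)} = (1/a)F(s/a) with a=8 and f(t) = e^(2t): L{e^(16t)} = (1/8) · 1/((s/8)-2) = (1/8) · 8/(s-16) = 1/(s-16)

Final answer: 1/(s-16)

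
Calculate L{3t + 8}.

L{3t + 8} = 3·L{t} + 8·L{1} = 3/s² + 8/s

Final answer: 3/s² + 8/s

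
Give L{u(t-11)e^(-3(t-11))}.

u(t-a)f(t-a) with f(t)=e^(-3t). L{e^(-3t)} = 1/(s+3). By time shift: e^(-11s)/(s+3)

Final answer: e^(-11s)/(s+3)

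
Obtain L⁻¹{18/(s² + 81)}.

This is the form c·a/(s² + a²) with a = 9, c = 2. L⁻¹ = 2·sin(9t)

Final answer: 2·sin(9t)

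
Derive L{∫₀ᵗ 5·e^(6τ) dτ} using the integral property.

L{∫₀ᵗ f(τ)dτ} = F(s)/s with F(s) = 5/(s-6), so L{∫₀ᵗ 5·e^(6τ) dτ} = 5/(s(s-6))

Final answer: 5/(s(s-6))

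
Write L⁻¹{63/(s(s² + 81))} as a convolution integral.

63/(s(s² + 81)) = (1/s)·(63/(s² + 81)) = L{1}·L{7·sin(9t)}. So f(t) = 1*(7·sin(9t)) = ∫₀ᵗ 7·sin(9τ) dτ

Final answer: ∫₀ᵗ 7·sin(9τ) dτ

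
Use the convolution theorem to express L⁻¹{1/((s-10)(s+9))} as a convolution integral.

1/((s-10)(s+9)) = (1/(s-10))·(1/(s+9)) = L{e^(10t)}·L{e^(-9t)}. So f(t) = e^(10t)*e^(-9t) = ∫₀ᵗ e^(10τ)·e^(-9(t-τ)) dτ

Final answer: ∫₀ᵗ e^(10τ)·e^(-9(t-τ)) dτ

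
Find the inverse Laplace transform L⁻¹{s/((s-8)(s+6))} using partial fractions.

Using partial fractions, f(t) = (8e^(8t) + 6e^(-6t))/14

Final answer: (8e^(8t) + 6e^(-6t))/14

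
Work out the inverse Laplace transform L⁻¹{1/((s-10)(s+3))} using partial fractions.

Decompose: A/(s-10) + B/(s+3). A = 1/13, B = -1/13. f(t) = (e^(10t) - e^(-3t))/13

Final answer: (e^(10t) - e^(-3t))/13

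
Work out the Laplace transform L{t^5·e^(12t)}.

L{t^n·e^(at)} = n!/(s-a)^(n+1), so L{t^5·e^(12t)} = 120/(s-12)^6

Final answer: 120/(s-12)^6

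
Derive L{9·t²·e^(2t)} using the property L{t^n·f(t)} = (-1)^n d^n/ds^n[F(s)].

L{e^(2t)} = 1/(s-2). d/ds[1/(s-2)] = -1/(s-2)². d²/ds²[1/(s-2)] = 2/(s-2)³. So L{t²·e^(2t)} = (-1)² · 2/(s-2)³ = 2/(s-2)³. Then L{9·t²·e^(2t)} = 9·2/(s-2)³ = 18/(s-2)³

Final answer: 18/(s-2)³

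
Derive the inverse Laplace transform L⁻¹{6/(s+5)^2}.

L⁻¹{n!/(s-a)^(n+1)} = t^n·e^(at) with n=1, a=-5. So L⁻¹{1/(s+5)^2} = t·e^(-5t), and L⁻¹{6/(s+5)^2} = (6/1)·t·e^(-5t) = 6·t·e^(-5t)

Final answer: 6·t·e^(-5t)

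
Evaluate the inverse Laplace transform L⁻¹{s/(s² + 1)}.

L⁻¹{s/(s² + 1)} = cos(t)

Final answer: cos(t)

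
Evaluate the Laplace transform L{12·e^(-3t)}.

L{e^(at)} = 1/(s-a), so L{e^(-3t)} = 1/(s+3). Then L{12·e^(-3t)} = 12/(s+3)

Final answer: 12/(s+3)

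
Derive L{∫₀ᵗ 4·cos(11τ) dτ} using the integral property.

L{∫₀ᵗ f(τ)dτ} = F(s)/s with F(s) = 4s/(s² + 121), so the result is (4s/(s² + 121))/s = 4/(s² + 121)

Final answer: 4/(s² + 121)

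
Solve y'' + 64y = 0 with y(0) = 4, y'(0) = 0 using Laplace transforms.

L{y''} + 64L{y} = 0. s²Y - 4s - 0 + 64Y = 0. Y(s² + 64) = 4s. Y = (4s)/(s² + 64). Inverting: y(t) = 4cos(8t)

Final answer: y(t) = 4cos(8t)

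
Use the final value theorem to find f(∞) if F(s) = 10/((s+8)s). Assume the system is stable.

f(∞) = lim_{s→0} sF(s) = lim_{s→0} 10/(s+8) = 5/4

Final answer: 5/4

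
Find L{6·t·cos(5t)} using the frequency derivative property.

L{cos(5t)} = s/(s² + 25). Derivative: d/ds[s/(s² + 25)] = [(s² + 25) - s·2s]/(s² + 25)² = (25 - s²)/(s² + 25)². So L{t·cos(5t)} = -F'(s) = (s² - 25)/(s² + 25)². Then L{6·t·cos(5t)} = 6·(s² - 25)/(s² + 25)²

Final answer: 6·(s² - 25)/(s² + 25)²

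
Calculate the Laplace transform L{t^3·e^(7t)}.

L{t^n·e^(at)} = n!/(s-a)^(n+1), so L{t^3·e^(7t)} = 6/(s-7)^4

Final answer: 6/(s-7)^4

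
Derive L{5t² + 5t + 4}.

L{5t² + 5t + 4} = 5·2/s³ + 5/s² + 4/s = 10/s³ + 5/s² + 4/s

Final answer: 10/s³ + 5/s² + 4/s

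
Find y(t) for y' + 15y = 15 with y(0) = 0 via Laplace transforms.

sY + 15Y = 15/s. Y = 15/(s(s+15)). Partial fractions: Y = 1/s - 1/(s+15)

Final answer: y(t) = (1 - e^(-15t))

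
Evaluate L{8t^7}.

L{t^n} = n!/s^(n+1). So L{8t^7} = 8·7!/s^8 = 40320/s^8

Final answer: 40320/s^8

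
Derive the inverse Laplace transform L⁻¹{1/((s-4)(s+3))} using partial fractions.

Decompose: A/(s-4) + B/(s+3). A = 1/7, B = -1/7. f(t) = (e^(4t) - e^(-3t))/7

Final answer: (e^(4t) - e^(-3t))/7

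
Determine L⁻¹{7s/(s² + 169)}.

This is the form c·s/(s² + a²) with a = 13, c = 7. L⁻¹ = 7·cos(13t)

Final answer: 7·cos(13t)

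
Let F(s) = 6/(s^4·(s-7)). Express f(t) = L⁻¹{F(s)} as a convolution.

6/(s^4·(s-7)) = (6/s^4)·(1/(s-7)) = L{t^3}·L{e^(7t)}. So f(t) = t^3*e^(7t) = ∫₀ᵗ τ^3·e^(7(t-τ)) dτ

Final answer: ∫₀ᵗ τ^3·e^(7(t-τ)) dτ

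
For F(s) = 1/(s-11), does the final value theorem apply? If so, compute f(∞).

sF(s) = s/(s-11) has a pole at s = 11 in the right half-plane. Theorem does NOT apply (unstable system; f(t) = e^(11t) grows without bound).

Final answer: Not applicable (unstable)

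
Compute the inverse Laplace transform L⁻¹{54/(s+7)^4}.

L⁻¹{n!/(s-a)^(n+1)} = t^n·e^(at) with n=3, a=-7. So L⁻¹{6/(s+7)^4} = t^3·e^(-7t), and L⁻¹{54/(s+7)^4} = (54/6)·t^3·e^(-7t) = 9·t^3·e^(-7t)

Final answer: 9·t^3·e^(-7t)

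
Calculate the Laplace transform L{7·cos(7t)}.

L{cos(ωt)} = s/(s² + ω²), so L{cos(7t)} = s/(s² + 49). Then L{7·cos(7t)} = 7·s/(s² + 49) = 7s/(s² + 49)

Final answer: 7s/(s² + 49)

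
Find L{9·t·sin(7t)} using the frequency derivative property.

L{sin(7t)} = 7/(s² + 49). By L{t·f(t)} = -F'(s): -d/ds[7/(s² + 49)] = -(7)·(-2s)/(s² + 49)² = 14s/(s² + 49)². Then L{9·t·sin(7t)} = 9·14s/(s² + 49)² = 126s/(s² + 49)²

Final answer: 126s/(s² + 49)²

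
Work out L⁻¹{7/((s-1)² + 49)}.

Form: b/((s-a)² + b²) → e^(at)sin(bt). With a=1, b=7

Final answer: e^t·sin(7t)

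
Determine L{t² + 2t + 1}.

L{t² + 2t + 1} = 2/s³ + 2/s² + 1/s = 2/s³ + 2/s² + 1/s

Final answer: 2/s³ + 2/s² + 1/s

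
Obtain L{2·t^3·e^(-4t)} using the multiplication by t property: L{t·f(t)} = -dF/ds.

Using L{t^n·e^(at)} = n!/(s-a)^(n+1), L{t^3·e^(-4t)} = 6/(s+4)^4, so L{2·t^3·e^(-4t)} = 2·6/(s+4)^4 = 12/(s+4)^4

Final answer: 12/(s+4)^4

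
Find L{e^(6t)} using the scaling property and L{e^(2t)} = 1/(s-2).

Using L{f(at)} = (1/a)F(s/a) with a=3 and f(t) = e^(2t): L{e^(6t)} = (1/3) · 1/((s/3)-2) = (1/3) · 3/(s-6) = 1/(s-6)

Final answer: 1/(s-6)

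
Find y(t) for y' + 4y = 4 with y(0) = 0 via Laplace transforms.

sY + 4Y = 4/s. Y = 4/(s(s+4)). Partial fractions: Y = 1/s - 1/(s+4)

Final answer: y(t) = (1 - e^(-4t))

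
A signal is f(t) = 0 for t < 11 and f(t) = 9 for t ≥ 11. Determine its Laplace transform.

f(t) = 9·u(t-11). L{u(t-11)} = e^(-11s)/s, so L{f(t)} = 9·e^(-11s)/s

Final answer: 9·e^(-11s)/s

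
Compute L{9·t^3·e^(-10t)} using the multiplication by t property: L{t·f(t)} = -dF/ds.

Using L{t^n·e^(at)} = n!/(s-a)^(n+1), L{t^3·e^(-10t)} = 6/(s+10)^4, so L{9·t^3·e^(-10t)} = 9·6/(s+10)^4 = 54/(s+10)^4

Final answer: 54/(s+10)^4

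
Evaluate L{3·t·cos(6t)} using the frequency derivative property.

L{cos(6t)} = s/(s² + 36). Derivative: d/ds[s/(s² + 36)] = [(s² + 36) - s·2s]/(s² + 36)² = (36 - s²)/(s² + 36)². So L{t·cos(6t)} = -F'(s) = (s² - 36)/(s² + 36)². Then L{3·t·cos(6t)} = 3·(s² - 36)/(s² + 36)²

Final answer: 3·(s² - 36)/(s² + 36)²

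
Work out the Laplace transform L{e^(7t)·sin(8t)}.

L{e^(at)·sin(ωt)} = ω/((s-a)² + ω²), so L{e^(7t)·sin(8t)} = 8/((s-7)² + 64)

Final answer: 8/((s-7)² + 64)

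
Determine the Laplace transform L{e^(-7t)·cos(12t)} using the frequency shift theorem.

Frequency shift: L{e^(at)f(t)} = F(s-a). L{e^(-7t)·cos(12t)} = (s+7)/((s+7)² + 144)

Final answer: (s+7)/((s+7)² + 144)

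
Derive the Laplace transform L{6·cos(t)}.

L{cos(ωt)} = s/(s² + ω²), so L{cos(t)} = s/(s² + 1). Then L{6·cos(t)} = 6·s/(s² + 1) = 6s/(s² + 1)

Final answer: 6s/(s² + 1)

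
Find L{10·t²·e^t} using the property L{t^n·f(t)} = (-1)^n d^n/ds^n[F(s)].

L{e^t} = 1/(s-1). d/ds[1/(s-1)] = -1/(s-1)². d²/ds²[1/(s-1)] = 2/(s-1)³. So L{t²·e^t} = (-1)² · 2/(s-1)³ = 2/(s-1)³. Then L{10·t²·e^t} = 10·2/(s-1)³ = 20/(s-1)³

Final answer: 20/(s-1)³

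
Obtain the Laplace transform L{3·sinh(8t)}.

L{sinh(ωt)} = ω/(s² - ω²), so L{sinh(8t)} = 8/(s² - 64). Then L{3·sinh(8t)} = 3·8/(s² - 64) = 24/(s² - 64)

Final answer: 24/(s² - 64)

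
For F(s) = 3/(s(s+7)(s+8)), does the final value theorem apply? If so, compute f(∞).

Poles of sF(s) = 3/((s+7)(s+8)) are at s = -7 and s = -8, both in the left half-plane. Theorem applies. f(∞) = lim_{s→0} sF(s) = 3/(7·8) = 3/56

Final answer: 3/56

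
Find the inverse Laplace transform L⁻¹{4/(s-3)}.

L⁻¹{1/(s-a)} = e^(at), so L⁻¹{1/(s-3)} = e^(3t), and L⁻¹{4/(s-3)} = 4·e^(3t)

Final answer: 4·e^(3t)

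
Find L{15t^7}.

L{t^n} = n!/s^(n+1). So L{15t^7} = 15·7!/s^8 = 75600/s^8

Final answer: 75600/s^8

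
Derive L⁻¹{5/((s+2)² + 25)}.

Form: b/((s-a)² + b²) → e^(at)sin(bt). With a=-2, b=5

Final answer: e^(-2t)·sin(5t)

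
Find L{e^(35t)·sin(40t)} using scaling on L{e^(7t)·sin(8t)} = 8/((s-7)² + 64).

Scaling with a=5: L{e^(35t)·sin(40t)} = (1/5) · 8/((s/5-7)² + 64). Simplifying: 40/((s-35)² + 1600)

Final answer: 40/((s-35)² + 1600)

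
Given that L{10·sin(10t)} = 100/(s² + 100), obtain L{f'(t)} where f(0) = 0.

L{f'(t)} = s·F(s) - f(0) = s·100/(s² + 100) - 0 = 100s/(s² + 100)

Final answer: 100s/(s² + 100)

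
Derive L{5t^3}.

L{t^n} = n!/s^(n+1). So L{5t^3} = 5·3!/s^4 = 30/s^4

Final answer: 30/s^4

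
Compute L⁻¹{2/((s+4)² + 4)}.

Form: b/((s-a)² + b²) → e^(at)sin(bt). With a=-4, b=2

Final answer: e^(-4t)·sin(2t)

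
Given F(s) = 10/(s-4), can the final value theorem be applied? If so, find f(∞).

sF(s) = 10s/(s-4) has a pole at s = 4 in the right half-plane. Theorem does NOT apply (unstable system; f(t) = 10·e^(4t) grows without bound).

Final answer: Not applicable (unstable)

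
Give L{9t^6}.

L{t^n} = n!/s^(n+1). So L{9t^6} = 9·6!/s^7 = 6480/s^7

Final answer: 6480/s^7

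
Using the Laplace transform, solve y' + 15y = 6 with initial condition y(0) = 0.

sY + 15Y = 6/s. Y = 6/(s(s+15)). Partial fractions: Y = 2/5/s - 2/5/(s+15)

Final answer: y(t) = 2/5(1 - e^(-15t))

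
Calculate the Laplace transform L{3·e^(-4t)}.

L{e^(at)} = 1/(s-a), so L{e^(-4t)} = 1/(s+4). Then L{3·e^(-4t)} = 3/(s+4)

Final answer: 3/(s+4)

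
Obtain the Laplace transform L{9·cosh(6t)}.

L{cosh(ωt)} = s/(s² - ω²), so L{cosh(6t)} = s/(s² - 36). Then L{9·cosh(6t)} = 9·s/(s² - 36) = 9s/(s² - 36)

Final answer: 9s/(s² - 36)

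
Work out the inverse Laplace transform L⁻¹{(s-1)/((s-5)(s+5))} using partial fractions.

Using partial fractions, f(t) = (4e^(5t) + 6e^(-5t))/10

Final answer: (4e^(5t) + 6e^(-5t))/10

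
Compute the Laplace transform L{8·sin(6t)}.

L{sin(ωt)} = ω/(s² + ω²), so L{sin(6t)} = 6/(s² + 36). Then L{8·sin(6t)} = 8·6/(s² + 36) = 48/(s² + 36)

Final answer: 48/(s² + 36)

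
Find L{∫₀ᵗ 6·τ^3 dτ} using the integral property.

L{∫₀ᵗ f(τ)dτ} = F(s)/s with f(t) = 6t^3. F(s) = 36/s^4, so L{∫₀ᵗ 6·τ^3 dτ} = (36/s^4)/s = 36/s^5. (Check: ∫₀ᵗ 6·τ^3 dτ = 6t^4/4.)

Final answer: 36/s^5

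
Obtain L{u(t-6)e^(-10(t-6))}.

u(t-a)f(t-a) with f(t)=e^(-10t). L{e^(-10t)} = 1/(s+10). By time shift: e^(-6s)/(s+10)

Final answer: e^(-6s)/(s+10)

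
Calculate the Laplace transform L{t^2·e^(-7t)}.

L{t^n·e^(at)} = n!/(s-a)^(n+1), so L{t^2·e^(-7t)} = 2/(s+7)^3

Final answer: 2/(s+7)^3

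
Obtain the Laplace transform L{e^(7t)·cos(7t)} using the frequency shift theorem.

Frequency shift: L{e^(at)f(t)} = F(s-a). L{e^(7t)·cos(7t)} = (s-7)/((s-7)² + 49)

Final answer: (s-7)/((s-7)² + 49)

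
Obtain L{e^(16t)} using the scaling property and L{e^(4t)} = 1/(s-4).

Using L{f(at)} = (1/a)F(s/a) with a=4 and f(t) = e^(4t): L{e^(16t)} = (1/4) · 1/((s/4)-4) = (1/4) · 4/(s-16) = 1/(s-16)

Final answer: 1/(s-16)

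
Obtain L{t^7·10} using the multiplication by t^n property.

L{10} = 10/s. d^1/ds^1[1/s] = -1/s². d^2/ds^2[1/s] = 2/s^3. d^3/ds^3[1/s] = -6/s^4. d^4/ds^4[1/s] = 24/s^5. d^5/ds^5[1/s] = -120/s^6. d^6/ds^6[1/s] = 720/s^7. d^7/ds^7[1/s] = -5040/s^8. So L{t^7} = (-1)^{7}·-5040/s^8 = 5040/s^8. Then L{t^7·10} = 10·5040/s^8 = 50400/s^8

Final answer: 50400/s^8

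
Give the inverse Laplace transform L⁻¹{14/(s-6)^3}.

L⁻¹{n!/(s-a)^(n+1)} = t^n·e^(at) with n=2, a=6. So L⁻¹{2/(s-6)^3} = t^2·e^(6t), and L⁻¹{14/(s-6)^3} = (14/2)·t^2·e^(6t) = 7·t^2·e^(6t)

Final answer: 7·t^2·e^(6t)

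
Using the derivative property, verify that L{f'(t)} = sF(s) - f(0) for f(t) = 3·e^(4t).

f'(t) = 12e^(4t). Direct: L{f'(t)} = 12/(s-4). Property: s·3/(s-4) - 3 = (3s - 3(s-4))/(s-4) = 12/(s-4). ✓

Final answer: 12/(s-4)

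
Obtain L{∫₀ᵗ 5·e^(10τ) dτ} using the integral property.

L{∫₀ᵗ f(τ)dτ} = F(s)/s with F(s) = 5/(s-10), so L{∫₀ᵗ 5·e^(10τ) dτ} = 5/(s(s-10))

Final answer: 5/(s(s-10))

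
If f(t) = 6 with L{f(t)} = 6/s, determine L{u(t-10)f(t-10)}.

Time shift theorem: L{u(t-a)f(t-a)} = e^(-as)F(s). Here a=10, F(s) = 6/s, so L{u(t-10)f(t-10)} = e^(-10s)·6/s

Final answer: e^(-10s)·6/s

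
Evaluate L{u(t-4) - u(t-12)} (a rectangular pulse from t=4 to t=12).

L{u(t-a)} = e^(-as)/s. L{u(t-4) - u(t-12)} = (e^(-4s) - e^(-12s))/s

Final answer: (e^(-4s) - e^(-12s))/s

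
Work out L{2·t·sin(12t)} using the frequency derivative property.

L{sin(12t)} = 12/(s² + 144). By L{t·f(t)} = -F'(s): -d/ds[12/(s² + 144)] = -(12)·(-2s)/(s² + 144)² = 24s/(s² + 144)². Then L{2·t·sin(12t)} = 2·24s/(s² + 144)² = 48s/(s² + 144)²

Final answer: 48s/(s² + 144)²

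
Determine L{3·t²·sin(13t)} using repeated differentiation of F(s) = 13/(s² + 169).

F(s) = 13/(s² + 169). F'(s) = -26s/(s² + 169)². F''(s) = -26(169 - 3s²)/(s² + 169)³ = (78s² - 4394)/(s² + 169)³. So L{t²·sin(13t)} = (-1)² F''(s) = (78s² - 4394)/(s² + 169)³. Then L{3·t²·sin(13t)} = 3·(78s² - 4394)/(s² + 169)³ = (234s² - 13182)/(s² + 169)³

Final answer: (234s² - 13182)/(s² + 169)³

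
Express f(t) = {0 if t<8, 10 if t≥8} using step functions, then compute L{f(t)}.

f(t) = 10·u(t-8). L{u(t-8)} = e^(-8s)/s, so L{f(t)} = 10·e^(-8s)/s

Final answer: 10·e^(-8s)/s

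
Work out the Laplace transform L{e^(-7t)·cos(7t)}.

L{e^(at)·cos(ωt)} = (s-a)/((s-a)² + ω²), so L{e^(-7t)·cos(7t)} = (s+7)/((s+7)² + 49)

Final answer: (s+7)/((s+7)² + 49)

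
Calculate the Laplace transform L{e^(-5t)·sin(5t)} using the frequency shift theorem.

Frequency shift: L{e^(at)f(t)} = F(s-a). L{e^(-5t)·sin(5t)} = 5/((s+5)² + 25)

Final answer: 5/((s+5)² + 25)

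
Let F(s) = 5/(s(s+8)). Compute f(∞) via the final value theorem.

f(∞) = lim_{s→0} s·5/(s(s+8)) = lim_{s→0} 5/(s+8) = 5/8 = 5/8

Final answer: 5/8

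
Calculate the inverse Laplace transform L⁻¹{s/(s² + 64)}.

L⁻¹{s/(s² + 64)} = cos(8t)

Final answer: cos(8t)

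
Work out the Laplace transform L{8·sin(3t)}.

L{sin(ωt)} = ω/(s² + ω²), so L{sin(3t)} = 3/(s² + 9). Then L{8·sin(3t)} = 8·3/(s² + 9) = 24/(s² + 9)

Final answer: 24/(s² + 9)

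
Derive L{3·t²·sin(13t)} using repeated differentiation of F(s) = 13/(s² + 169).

F(s) = 13/(s² + 169). F'(s) = -26s/(s² + 169)². F''(s) = -26(169 - 3s²)/(s² + 169)³ = (78s² - 4394)/(s² + 169)³. So L{t²·sin(13t)} = (-1)² F''(s) = (78s² - 4394)/(s² + 169)³. Then L{3·t²·sin(13t)} = 3·(78s² - 4394)/(s² + 169)³ = (234s² - 13182)/(s² + 169)³

Final answer: (234s² - 13182)/(s² + 169)³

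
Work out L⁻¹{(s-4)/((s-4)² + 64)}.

Using frequency shift: L⁻¹{(s-a)/((s-a)² + b²)} = e^(at)cos(bt). Here a=4, b=8

Final answer: e^(4t)·cos(8t)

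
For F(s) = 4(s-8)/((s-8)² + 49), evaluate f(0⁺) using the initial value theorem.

f(0⁺) = lim_{s→∞} sF(s) = lim_{s→∞} 4s(s-8)/((s-8)² + 49) = 4

Final answer: 4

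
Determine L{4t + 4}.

L{4t + 4} = 4·L{t} + 4·L{1} = 4/s² + 4/s

Final answer: 4/s² + 4/s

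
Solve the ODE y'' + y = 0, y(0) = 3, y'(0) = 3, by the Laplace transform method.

L{y''} + 1L{y} = 0. s²Y - 3s - 3 + Y = 0. Y(s² + 1) = 3s + 3. Y = (3s + 3)/(s² + 1). Inverting: y(t) = 3cos(t) + 3sin(t)

Final answer: y(t) = 3cos(t) + 3sin(t)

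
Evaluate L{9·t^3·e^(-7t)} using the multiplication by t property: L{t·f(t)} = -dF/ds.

Using L{t^n·e^(at)} = n!/(s-a)^(n+1), L{t^3·e^(-7t)} = 6/(s+7)^4, so L{9·t^3·e^(-7t)} = 9·6/(s+7)^4 = 54/(s+7)^4

Final answer: 54/(s+7)^4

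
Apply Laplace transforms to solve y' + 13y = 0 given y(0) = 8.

L{y'} + 13L{y} = 0. sY - 8 + 13Y = 0. Y(s+13) = 8. Y = 8/(s+13)

Final answer: y(t) = 8e^(-13t)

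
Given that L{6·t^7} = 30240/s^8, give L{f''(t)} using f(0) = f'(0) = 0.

L{f''(t)} = s²F(s) - sf(0) - f'(0) = s²·30240/s^8 - 0 - 0 = 30240/s^6

Final answer: 30240/s^6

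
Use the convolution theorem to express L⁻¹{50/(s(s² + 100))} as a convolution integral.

50/(s(s² + 100)) = (1/s)·(50/(s² + 100)) = L{1}·L{5·sin(10t)}. So f(t) = 1*(5·sin(10t)) = ∫₀ᵗ 5·sin(10τ) dτ

Final answer: ∫₀ᵗ 5·sin(10τ) dτ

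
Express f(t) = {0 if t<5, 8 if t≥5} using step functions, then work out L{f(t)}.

f(t) = 8·u(t-5). L{u(t-5)} = e^(-5s)/s, so L{f(t)} = 8·e^(-5s)/s

Final answer: 8·e^(-5s)/s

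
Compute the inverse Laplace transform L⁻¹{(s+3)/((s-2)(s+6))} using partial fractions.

Using partial fractions, f(t) = (5e^(2t) + 3e^(-6t))/8

Final answer: (5e^(2t) + 3e^(-6t))/8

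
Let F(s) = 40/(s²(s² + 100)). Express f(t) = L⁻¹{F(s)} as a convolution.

40/(s²(s² + 100)) = (1/s²)·(40/(s² + 100)) = L{t}·L{4·sin(10t)}. So f(t) = t*(4·sin(10t)) = ∫₀ᵗ 4τ·sin(10(t-τ)) dτ

Final answer: ∫₀ᵗ 4τ·sin(10(t-τ)) dτ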